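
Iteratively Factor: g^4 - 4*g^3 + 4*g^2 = (g)*(g^3 - 4*g^2 + 4*g) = g*(g - 2)*(g^2 - 2*g) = g*(g - 2)^2*(g)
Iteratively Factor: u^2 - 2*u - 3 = (u - 3)*(u + 1)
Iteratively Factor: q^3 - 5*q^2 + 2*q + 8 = (q - 2)*(q^2 - 3*q - 4) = (q - 4)*(q - 2)*(q + 1)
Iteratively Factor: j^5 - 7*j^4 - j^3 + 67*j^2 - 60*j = (j - 1)*(j^4 - 6*j^3 - 7*j^2 + 60*j) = (j - 4)*(j - 1)*(j^3 - 2*j^2 - 15*j) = (j - 5)*(j - 4)*(j - 1)*(j^2 + 3*j) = j*(j - 5)*(j - 4)*(j - 1)*(j + 3)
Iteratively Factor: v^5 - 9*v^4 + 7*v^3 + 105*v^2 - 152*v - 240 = (v + 3)*(v^4 - 12*v^3 + 43*v^2 - 24*v - 80) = (v - 4)*(v + 3)*(v^3 - 8*v^2 + 11*v + 20) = (v - 4)^2*(v + 3)*(v^2 - 4*v - 5) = (v - 5)*(v - 4)^2*(v + 3)*(v + 1)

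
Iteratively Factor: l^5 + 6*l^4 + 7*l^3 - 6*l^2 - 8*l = (l + 1)*(l^4 + 5*l^3 + 2*l^2 - 8*l) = (l + 1)*(l + 2)*(l^3 + 3*l^2 - 4*l) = (l - 1)*(l + 1)*(l + 2)*(l^2 + 4*l) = l*(l - 1)*(l + 1)*(l + 2)*(l + 4)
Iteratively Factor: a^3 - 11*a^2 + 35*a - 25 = (a - 1)*(a^2 - 10*a + 25) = (a - 5)*(a - 1)*(a - 5)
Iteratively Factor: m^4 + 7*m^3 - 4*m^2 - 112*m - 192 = (m + 3)*(m^3 + 4*m^2 - 16*m - 64) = (m + 3)*(m + 4)*(m^2 - 16) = (m + 3)*(m + 4)^2*(m - 4)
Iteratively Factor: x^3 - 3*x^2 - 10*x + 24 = (x - 4)*(x^2 + x - 6) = (x - 4)*(x + 3)*(x - 2)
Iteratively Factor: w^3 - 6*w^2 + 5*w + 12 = (w + 1)*(w^2 - 7*w + 12) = (w - 4)*(w + 1)*(w - 3)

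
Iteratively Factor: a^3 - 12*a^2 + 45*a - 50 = (a - 2)*(a^2 - 10*a + 25) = (a - 5)*(a - 2)*(a - 5)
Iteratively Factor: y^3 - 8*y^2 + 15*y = (y - 3)*(y^2 - 5*y) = (y - 5)*(y - 3)*(y)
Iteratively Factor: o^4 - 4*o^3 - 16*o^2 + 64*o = (o)*(o^3 - 4*o^2 - 16*o + 64) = o*(o - 4)*(o^2 - 16) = o*(o - 4)^2*(o + 4)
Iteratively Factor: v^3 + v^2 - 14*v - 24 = (v + 2)*(v^2 - v - 12) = (v - 4)*(v + 2)*(v + 3)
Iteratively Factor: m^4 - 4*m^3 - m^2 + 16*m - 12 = (m - 2)*(m^3 - 2*m^2 - 5*m + 6) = (m - 2)*(m + 2)*(m^2 - 4*m + 3) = (m - 3)*(m - 2)*(m + 2)*(m - 1)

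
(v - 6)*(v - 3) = v^2 - 9*v + 18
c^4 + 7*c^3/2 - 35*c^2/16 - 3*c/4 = c*(c - 3/4)*(c + 1/4)*(c + 4)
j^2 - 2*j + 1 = (j - 1)^2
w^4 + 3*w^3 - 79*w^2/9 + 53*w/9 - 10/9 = (w - 1)*(w - 2/3)*(w - 1/3)*(w + 5)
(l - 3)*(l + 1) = l^2 - 2*l - 3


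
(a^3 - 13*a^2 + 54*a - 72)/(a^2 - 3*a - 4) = (a^2 - 9*a + 18)/(a + 1)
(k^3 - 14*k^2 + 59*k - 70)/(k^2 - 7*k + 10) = k - 7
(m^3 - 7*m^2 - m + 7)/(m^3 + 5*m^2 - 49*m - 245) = (m^2 - 1)/(m^2 + 12*m + 35)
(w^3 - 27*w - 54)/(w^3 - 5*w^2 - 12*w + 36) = (w + 3)/(w - 2)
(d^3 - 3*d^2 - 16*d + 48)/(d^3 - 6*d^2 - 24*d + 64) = (d^2 - 7*d + 12)/(d^2 - 10*d + 16)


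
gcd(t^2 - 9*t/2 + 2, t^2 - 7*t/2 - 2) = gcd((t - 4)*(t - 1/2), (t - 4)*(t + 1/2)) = t - 4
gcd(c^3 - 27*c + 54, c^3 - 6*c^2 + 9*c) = c^2 - 6*c + 9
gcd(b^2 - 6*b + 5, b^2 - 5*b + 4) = b - 1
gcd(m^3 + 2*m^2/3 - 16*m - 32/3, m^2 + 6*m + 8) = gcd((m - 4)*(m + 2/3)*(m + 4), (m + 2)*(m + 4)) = m + 4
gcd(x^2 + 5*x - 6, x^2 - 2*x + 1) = x - 1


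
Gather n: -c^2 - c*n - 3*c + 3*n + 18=-c^2 - 3*c + n*(3 - c) + 18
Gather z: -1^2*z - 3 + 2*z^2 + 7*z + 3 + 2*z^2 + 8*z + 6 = 4*z^2 + 14*z + 6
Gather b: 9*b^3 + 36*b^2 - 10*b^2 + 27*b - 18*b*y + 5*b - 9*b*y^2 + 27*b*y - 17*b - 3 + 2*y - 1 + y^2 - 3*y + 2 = 9*b^3 + 26*b^2 + b*(-9*y^2 + 9*y + 15) + y^2 - y - 2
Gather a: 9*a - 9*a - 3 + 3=0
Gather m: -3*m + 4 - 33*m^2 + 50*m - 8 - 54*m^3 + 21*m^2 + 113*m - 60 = -54*m^3 - 12*m^2 + 160*m - 64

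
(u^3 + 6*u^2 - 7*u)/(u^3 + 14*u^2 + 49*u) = (u - 1)/(u + 7)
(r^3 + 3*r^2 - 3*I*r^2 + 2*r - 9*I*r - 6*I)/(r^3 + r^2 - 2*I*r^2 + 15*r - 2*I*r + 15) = (r^2 + r*(2 - 3*I) - 6*I)/(r^2 - 2*I*r + 15)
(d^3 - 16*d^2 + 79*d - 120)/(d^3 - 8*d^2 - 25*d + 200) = (d - 3)/(d + 5)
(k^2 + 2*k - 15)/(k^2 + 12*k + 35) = (k - 3)/(k + 7)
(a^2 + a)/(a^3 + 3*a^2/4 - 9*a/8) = 8*(a + 1)/(8*a^2 + 6*a - 9)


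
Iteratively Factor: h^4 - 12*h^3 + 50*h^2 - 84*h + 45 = (h - 1)*(h^3 - 11*h^2 + 39*h - 45) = (h - 3)*(h - 1)*(h^2 - 8*h + 15) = (h - 5)*(h - 3)*(h - 1)*(h - 3)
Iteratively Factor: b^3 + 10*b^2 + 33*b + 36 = (b + 3)*(b^2 + 7*b + 12) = (b + 3)*(b + 4)*(b + 3)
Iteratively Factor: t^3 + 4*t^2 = (t)*(t^2 + 4*t) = t^2*(t + 4)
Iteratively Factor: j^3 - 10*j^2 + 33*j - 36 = (j - 3)*(j^2 - 7*j + 12) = (j - 3)^2*(j - 4)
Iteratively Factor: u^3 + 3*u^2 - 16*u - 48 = (u - 4)*(u^2 + 7*u + 12) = (u - 4)*(u + 3)*(u + 4)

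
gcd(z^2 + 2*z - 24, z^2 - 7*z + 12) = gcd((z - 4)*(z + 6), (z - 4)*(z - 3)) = z - 4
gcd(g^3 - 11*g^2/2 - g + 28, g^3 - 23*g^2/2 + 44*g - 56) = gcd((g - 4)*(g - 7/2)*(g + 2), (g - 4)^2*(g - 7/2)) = g^2 - 15*g/2 + 14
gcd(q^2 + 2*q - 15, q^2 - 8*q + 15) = q - 3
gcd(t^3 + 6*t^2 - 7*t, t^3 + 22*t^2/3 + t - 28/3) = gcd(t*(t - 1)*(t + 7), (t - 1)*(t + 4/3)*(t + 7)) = t^2 + 6*t - 7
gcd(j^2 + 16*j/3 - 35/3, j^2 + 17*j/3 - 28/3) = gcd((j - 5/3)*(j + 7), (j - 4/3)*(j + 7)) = j + 7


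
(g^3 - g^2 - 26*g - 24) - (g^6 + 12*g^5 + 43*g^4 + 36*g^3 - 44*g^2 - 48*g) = -g^6 - 12*g^5 - 43*g^4 - 35*g^3 + 43*g^2 + 22*g - 24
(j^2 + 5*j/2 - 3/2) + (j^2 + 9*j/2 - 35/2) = 2*j^2 + 7*j - 19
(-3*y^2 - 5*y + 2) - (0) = -3*y^2 - 5*y + 2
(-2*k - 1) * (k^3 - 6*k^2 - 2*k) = -2*k^4 + 11*k^3 + 10*k^2 + 2*k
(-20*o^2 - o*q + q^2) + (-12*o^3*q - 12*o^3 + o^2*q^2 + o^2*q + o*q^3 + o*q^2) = -12*o^3*q - 12*o^3 + o^2*q^2 + o^2*q - 20*o^2 + o*q^3 + o*q^2 - o*q + q^2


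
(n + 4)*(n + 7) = n^2 + 11*n + 28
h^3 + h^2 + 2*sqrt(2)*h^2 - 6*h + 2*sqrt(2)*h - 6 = (h + 1)*(h - sqrt(2))*(h + 3*sqrt(2))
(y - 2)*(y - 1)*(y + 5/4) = y^3 - 7*y^2/4 - 7*y/4 + 5/2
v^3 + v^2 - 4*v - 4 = (v - 2)*(v + 1)*(v + 2)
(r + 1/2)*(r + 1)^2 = r^3 + 5*r^2/2 + 2*r + 1/2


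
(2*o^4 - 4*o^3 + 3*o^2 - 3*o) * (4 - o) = -2*o^5 + 12*o^4 - 19*o^3 + 15*o^2 - 12*o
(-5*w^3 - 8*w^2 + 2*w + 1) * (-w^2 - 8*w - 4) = 5*w^5 + 48*w^4 + 82*w^3 + 15*w^2 - 16*w - 4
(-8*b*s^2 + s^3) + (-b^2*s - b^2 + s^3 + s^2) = -b^2*s - b^2 - 8*b*s^2 + 2*s^3 + s^2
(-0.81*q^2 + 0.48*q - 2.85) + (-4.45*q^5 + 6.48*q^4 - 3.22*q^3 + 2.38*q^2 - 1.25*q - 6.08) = -4.45*q^5 + 6.48*q^4 - 3.22*q^3 + 1.57*q^2 - 0.77*q - 8.93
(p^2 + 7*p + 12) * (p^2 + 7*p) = p^4 + 14*p^3 + 61*p^2 + 84*p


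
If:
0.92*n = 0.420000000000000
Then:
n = 0.46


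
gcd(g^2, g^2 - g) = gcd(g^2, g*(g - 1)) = g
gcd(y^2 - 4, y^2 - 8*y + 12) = y - 2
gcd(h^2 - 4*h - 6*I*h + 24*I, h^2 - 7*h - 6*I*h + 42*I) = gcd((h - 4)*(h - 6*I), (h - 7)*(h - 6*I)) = h - 6*I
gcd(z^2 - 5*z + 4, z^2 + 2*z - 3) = z - 1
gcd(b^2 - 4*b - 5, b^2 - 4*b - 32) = 1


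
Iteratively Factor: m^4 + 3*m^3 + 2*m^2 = (m)*(m^3 + 3*m^2 + 2*m) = m^2*(m^2 + 3*m + 2) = m^2*(m + 1)*(m + 2)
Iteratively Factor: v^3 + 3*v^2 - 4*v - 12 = (v - 2)*(v^2 + 5*v + 6) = (v - 2)*(v + 3)*(v + 2)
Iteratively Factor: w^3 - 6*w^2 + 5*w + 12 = (w - 4)*(w^2 - 2*w - 3) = (w - 4)*(w - 3)*(w + 1)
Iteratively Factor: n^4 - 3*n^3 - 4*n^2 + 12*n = (n + 2)*(n^3 - 5*n^2 + 6*n) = n*(n + 2)*(n^2 - 5*n + 6) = n*(n - 3)*(n + 2)*(n - 2)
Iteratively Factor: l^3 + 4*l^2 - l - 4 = (l + 4)*(l^2 - 1) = (l + 1)*(l + 4)*(l - 1)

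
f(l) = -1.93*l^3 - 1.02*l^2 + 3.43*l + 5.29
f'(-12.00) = -805.85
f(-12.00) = 3152.29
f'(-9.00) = -447.20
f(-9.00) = 1298.77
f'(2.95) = -52.98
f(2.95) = -43.02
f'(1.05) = -5.10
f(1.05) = 5.53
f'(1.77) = -18.32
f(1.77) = -2.54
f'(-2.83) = -37.17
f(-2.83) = 31.16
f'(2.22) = -29.63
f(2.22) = -13.24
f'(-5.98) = -191.42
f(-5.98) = 361.03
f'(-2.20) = -20.11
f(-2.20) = 13.36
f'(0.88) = -2.85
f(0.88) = 6.20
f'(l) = -5.79*l^2 - 2.04*l + 3.43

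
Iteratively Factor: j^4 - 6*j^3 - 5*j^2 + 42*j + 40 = (j - 5)*(j^3 - j^2 - 10*j - 8) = (j - 5)*(j + 2)*(j^2 - 3*j - 4) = (j - 5)*(j + 1)*(j + 2)*(j - 4)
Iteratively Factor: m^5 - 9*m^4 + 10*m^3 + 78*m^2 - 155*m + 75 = (m + 3)*(m^4 - 12*m^3 + 46*m^2 - 60*m + 25) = (m - 5)*(m + 3)*(m^3 - 7*m^2 + 11*m - 5) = (m - 5)^2*(m + 3)*(m^2 - 2*m + 1) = (m - 5)^2*(m - 1)*(m + 3)*(m - 1)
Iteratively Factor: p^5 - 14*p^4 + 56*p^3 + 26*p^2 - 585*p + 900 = (p - 3)*(p^4 - 11*p^3 + 23*p^2 + 95*p - 300) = (p - 5)*(p - 3)*(p^3 - 6*p^2 - 7*p + 60) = (p - 5)^2*(p - 3)*(p^2 - p - 12) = (p - 5)^2*(p - 4)*(p - 3)*(p + 3)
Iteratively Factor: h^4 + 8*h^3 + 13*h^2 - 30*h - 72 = (h + 4)*(h^3 + 4*h^2 - 3*h - 18) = (h - 2)*(h + 4)*(h^2 + 6*h + 9) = (h - 2)*(h + 3)*(h + 4)*(h + 3)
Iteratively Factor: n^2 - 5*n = (n)*(n - 5)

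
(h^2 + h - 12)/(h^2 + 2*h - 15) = (h + 4)/(h + 5)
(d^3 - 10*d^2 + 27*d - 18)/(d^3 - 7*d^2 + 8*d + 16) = (d^3 - 10*d^2 + 27*d - 18)/(d^3 - 7*d^2 + 8*d + 16)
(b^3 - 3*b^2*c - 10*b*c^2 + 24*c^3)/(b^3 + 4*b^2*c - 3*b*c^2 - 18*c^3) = (b - 4*c)/(b + 3*c)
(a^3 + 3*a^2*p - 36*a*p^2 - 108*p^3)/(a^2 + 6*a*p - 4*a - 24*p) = (a^2 - 3*a*p - 18*p^2)/(a - 4)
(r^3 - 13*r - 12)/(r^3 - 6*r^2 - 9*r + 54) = (r^2 - 3*r - 4)/(r^2 - 9*r + 18)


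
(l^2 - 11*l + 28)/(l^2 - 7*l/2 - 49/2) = 2*(l - 4)/(2*l + 7)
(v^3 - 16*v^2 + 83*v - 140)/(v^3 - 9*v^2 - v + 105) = (v - 4)/(v + 3)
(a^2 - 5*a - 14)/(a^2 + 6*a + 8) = (a - 7)/(a + 4)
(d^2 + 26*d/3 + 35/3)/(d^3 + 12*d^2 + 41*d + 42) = (d + 5/3)/(d^2 + 5*d + 6)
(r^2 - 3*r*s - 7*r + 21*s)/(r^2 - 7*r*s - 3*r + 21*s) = (r^2 - 3*r*s - 7*r + 21*s)/(r^2 - 7*r*s - 3*r + 21*s)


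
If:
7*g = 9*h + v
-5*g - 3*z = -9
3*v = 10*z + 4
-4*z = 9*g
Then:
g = -36/7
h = -1594/189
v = 838/21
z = 81/7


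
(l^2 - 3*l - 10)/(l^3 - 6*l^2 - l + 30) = 1/(l - 3)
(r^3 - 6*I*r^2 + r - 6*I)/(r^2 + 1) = r - 6*I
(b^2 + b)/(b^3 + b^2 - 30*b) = (b + 1)/(b^2 + b - 30)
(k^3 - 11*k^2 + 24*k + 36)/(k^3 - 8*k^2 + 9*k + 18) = (k - 6)/(k - 3)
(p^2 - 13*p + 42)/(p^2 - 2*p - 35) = (p - 6)/(p + 5)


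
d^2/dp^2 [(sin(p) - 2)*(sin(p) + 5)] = -3*sin(p) + 2*cos(2*p)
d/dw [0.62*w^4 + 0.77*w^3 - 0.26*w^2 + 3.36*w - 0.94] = 2.48*w^3 + 2.31*w^2 - 0.52*w + 3.36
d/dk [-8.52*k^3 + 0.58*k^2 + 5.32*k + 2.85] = -25.56*k^2 + 1.16*k + 5.32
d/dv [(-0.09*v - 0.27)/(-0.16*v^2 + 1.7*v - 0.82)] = (-0.0144*v^2 - 0.0864*v + 0.5328)/(0.0256*v^4 - 0.544*v^3 + 3.1524*v^2 - 2.788*v + 0.6724)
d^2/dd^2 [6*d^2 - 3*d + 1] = 12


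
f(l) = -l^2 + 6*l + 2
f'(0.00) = 6.00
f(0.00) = 2.00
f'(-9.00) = 24.00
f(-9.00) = -133.00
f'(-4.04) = 14.08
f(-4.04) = -38.56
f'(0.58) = 4.84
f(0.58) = 5.14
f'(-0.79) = 7.58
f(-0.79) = -3.36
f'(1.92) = 2.16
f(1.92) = 9.83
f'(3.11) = -0.22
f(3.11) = 10.99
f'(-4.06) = 14.12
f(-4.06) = -38.84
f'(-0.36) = 6.72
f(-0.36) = -0.29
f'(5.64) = -5.28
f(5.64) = 4.03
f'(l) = 6 - 2*l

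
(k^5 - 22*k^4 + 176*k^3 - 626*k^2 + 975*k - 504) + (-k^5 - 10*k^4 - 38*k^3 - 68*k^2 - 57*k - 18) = -32*k^4 + 138*k^3 - 694*k^2 + 918*k - 522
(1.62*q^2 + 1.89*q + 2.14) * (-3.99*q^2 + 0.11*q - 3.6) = -6.4638*q^4 - 7.3629*q^3 - 14.1627*q^2 - 6.5686*q - 7.704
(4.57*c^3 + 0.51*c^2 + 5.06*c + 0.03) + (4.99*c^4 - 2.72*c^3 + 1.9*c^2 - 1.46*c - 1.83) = 4.99*c^4 + 1.85*c^3 + 2.41*c^2 + 3.6*c - 1.8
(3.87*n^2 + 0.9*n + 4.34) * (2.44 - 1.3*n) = -5.031*n^3 + 8.2728*n^2 - 3.446*n + 10.5896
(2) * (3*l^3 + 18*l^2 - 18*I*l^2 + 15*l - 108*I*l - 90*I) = 6*l^3 + 36*l^2 - 36*I*l^2 + 30*l - 216*I*l - 180*I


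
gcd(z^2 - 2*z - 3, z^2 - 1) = z + 1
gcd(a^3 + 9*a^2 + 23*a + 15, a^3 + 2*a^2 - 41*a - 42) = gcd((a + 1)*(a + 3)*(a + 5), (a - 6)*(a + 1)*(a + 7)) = a + 1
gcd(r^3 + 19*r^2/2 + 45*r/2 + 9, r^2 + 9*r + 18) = r^2 + 9*r + 18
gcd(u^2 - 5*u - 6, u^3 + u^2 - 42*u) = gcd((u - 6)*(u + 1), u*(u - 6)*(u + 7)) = u - 6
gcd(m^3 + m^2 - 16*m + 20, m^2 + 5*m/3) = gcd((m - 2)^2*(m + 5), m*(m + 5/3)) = 1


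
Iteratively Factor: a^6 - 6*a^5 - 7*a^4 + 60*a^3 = (a - 4)*(a^5 - 2*a^4 - 15*a^3) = a*(a - 4)*(a^4 - 2*a^3 - 15*a^2) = a*(a - 5)*(a - 4)*(a^3 + 3*a^2) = a^2*(a - 5)*(a - 4)*(a^2 + 3*a) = a^2*(a - 5)*(a - 4)*(a + 3)*(a)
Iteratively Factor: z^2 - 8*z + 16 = (z - 4)*(z - 4)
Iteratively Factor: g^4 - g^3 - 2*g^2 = (g)*(g^3 - g^2 - 2*g) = g*(g + 1)*(g^2 - 2*g) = g*(g - 2)*(g + 1)*(g)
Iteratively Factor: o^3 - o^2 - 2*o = (o + 1)*(o^2 - 2*o) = (o - 2)*(o + 1)*(o)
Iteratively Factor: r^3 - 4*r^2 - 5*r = (r + 1)*(r^2 - 5*r) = (r - 5)*(r + 1)*(r)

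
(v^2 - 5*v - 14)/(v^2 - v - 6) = (v - 7)/(v - 3)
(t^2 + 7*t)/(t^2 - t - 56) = t/(t - 8)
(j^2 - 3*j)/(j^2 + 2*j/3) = 3*(j - 3)/(3*j + 2)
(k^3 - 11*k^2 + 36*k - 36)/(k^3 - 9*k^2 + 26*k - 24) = (k - 6)/(k - 4)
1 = 1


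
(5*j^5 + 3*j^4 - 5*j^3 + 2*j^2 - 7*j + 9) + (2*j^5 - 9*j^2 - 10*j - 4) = 7*j^5 + 3*j^4 - 5*j^3 - 7*j^2 - 17*j + 5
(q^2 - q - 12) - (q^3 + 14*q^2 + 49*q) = -q^3 - 13*q^2 - 50*q - 12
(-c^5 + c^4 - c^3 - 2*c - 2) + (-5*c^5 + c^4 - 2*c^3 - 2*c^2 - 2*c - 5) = -6*c^5 + 2*c^4 - 3*c^3 - 2*c^2 - 4*c - 7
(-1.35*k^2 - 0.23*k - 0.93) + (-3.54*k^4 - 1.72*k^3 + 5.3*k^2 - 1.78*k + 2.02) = -3.54*k^4 - 1.72*k^3 + 3.95*k^2 - 2.01*k + 1.09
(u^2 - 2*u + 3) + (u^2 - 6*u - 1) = 2*u^2 - 8*u + 2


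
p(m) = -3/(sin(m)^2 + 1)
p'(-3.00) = 0.81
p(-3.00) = -2.94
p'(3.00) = -0.81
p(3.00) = -2.94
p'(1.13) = 0.70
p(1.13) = -1.65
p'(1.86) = -0.45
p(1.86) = -1.56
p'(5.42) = -1.19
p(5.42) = -1.90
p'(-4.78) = 0.10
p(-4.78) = -1.50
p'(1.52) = 0.08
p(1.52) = -1.50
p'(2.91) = -1.21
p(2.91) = -2.85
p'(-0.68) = -1.51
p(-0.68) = -2.15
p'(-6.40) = -0.68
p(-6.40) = -2.96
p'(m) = 6*sin(m)*cos(m)/(sin(m)^2 + 1)^2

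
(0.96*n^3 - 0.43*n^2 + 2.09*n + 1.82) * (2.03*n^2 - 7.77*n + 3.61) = 1.9488*n^5 - 8.3321*n^4 + 11.0494*n^3 - 14.097*n^2 - 6.5965*n + 6.5702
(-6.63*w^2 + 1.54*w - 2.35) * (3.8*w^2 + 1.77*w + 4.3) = -25.194*w^4 - 5.8831*w^3 - 34.7132*w^2 + 2.4625*w - 10.105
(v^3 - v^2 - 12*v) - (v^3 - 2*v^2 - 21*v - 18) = v^2 + 9*v + 18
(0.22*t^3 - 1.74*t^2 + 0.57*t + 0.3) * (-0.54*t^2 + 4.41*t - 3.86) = -0.1188*t^5 + 1.9098*t^4 - 8.8304*t^3 + 9.0681*t^2 - 0.8772*t - 1.158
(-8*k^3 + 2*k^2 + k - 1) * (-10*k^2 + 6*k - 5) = 80*k^5 - 68*k^4 + 42*k^3 + 6*k^2 - 11*k + 5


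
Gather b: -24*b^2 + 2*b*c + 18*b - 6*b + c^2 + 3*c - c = -24*b^2 + b*(2*c + 12) + c^2 + 2*c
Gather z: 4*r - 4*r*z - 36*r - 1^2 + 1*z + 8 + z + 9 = -32*r + z*(2 - 4*r) + 16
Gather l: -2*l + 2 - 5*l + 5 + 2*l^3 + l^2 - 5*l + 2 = 2*l^3 + l^2 - 12*l + 9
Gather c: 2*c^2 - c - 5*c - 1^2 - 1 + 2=2*c^2 - 6*c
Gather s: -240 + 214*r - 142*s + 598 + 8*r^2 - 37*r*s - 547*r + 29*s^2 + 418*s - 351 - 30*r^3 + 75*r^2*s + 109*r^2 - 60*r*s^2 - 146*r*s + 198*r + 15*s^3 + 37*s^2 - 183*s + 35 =-30*r^3 + 117*r^2 - 135*r + 15*s^3 + s^2*(66 - 60*r) + s*(75*r^2 - 183*r + 93) + 42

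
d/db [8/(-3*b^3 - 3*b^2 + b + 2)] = 8*(9*b^2 + 6*b - 1)/(3*b^3 + 3*b^2 - b - 2)^2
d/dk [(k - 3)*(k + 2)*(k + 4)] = 3*k^2 + 6*k - 10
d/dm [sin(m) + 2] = cos(m)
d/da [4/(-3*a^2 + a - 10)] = 4*(6*a - 1)/(3*a^2 - a + 10)^2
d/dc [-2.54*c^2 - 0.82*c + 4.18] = -5.08*c - 0.82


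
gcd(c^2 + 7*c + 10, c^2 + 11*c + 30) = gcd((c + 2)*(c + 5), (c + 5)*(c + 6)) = c + 5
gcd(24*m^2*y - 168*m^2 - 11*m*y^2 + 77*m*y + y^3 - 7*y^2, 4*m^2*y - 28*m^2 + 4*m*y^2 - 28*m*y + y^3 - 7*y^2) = y - 7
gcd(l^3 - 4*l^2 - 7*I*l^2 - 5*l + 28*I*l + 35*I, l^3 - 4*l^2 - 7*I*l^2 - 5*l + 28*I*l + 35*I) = l^3 + l^2*(-4 - 7*I) + l*(-5 + 28*I) + 35*I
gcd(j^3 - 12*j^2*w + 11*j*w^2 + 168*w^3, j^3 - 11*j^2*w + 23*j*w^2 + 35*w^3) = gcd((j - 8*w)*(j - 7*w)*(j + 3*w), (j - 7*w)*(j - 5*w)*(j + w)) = -j + 7*w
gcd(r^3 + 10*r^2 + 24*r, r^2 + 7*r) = r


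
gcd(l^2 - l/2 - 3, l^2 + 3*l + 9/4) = l + 3/2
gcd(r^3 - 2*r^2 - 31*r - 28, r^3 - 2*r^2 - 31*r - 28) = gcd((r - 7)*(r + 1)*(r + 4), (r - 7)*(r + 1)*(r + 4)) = r^3 - 2*r^2 - 31*r - 28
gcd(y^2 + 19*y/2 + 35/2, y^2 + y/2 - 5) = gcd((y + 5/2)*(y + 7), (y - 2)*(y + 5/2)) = y + 5/2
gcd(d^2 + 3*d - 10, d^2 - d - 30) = d + 5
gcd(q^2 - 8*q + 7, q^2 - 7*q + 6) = q - 1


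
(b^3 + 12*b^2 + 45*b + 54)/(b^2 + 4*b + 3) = (b^2 + 9*b + 18)/(b + 1)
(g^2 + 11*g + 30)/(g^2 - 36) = (g + 5)/(g - 6)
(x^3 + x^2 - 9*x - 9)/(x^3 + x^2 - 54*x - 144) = (x^2 - 2*x - 3)/(x^2 - 2*x - 48)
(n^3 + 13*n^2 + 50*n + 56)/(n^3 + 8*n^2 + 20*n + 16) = (n + 7)/(n + 2)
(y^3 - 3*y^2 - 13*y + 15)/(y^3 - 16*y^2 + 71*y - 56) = (y^2 - 2*y - 15)/(y^2 - 15*y + 56)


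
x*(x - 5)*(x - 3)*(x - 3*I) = x^4 - 8*x^3 - 3*I*x^3 + 15*x^2 + 24*I*x^2 - 45*I*x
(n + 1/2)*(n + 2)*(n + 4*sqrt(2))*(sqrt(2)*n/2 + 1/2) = sqrt(2)*n^4/2 + 5*sqrt(2)*n^3/4 + 9*n^3/2 + 5*sqrt(2)*n^2/2 + 45*n^2/4 + 9*n/2 + 5*sqrt(2)*n + 2*sqrt(2)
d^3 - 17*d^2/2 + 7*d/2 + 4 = (d - 8)*(d - 1)*(d + 1/2)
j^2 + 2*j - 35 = (j - 5)*(j + 7)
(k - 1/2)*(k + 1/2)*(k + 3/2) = k^3 + 3*k^2/2 - k/4 - 3/8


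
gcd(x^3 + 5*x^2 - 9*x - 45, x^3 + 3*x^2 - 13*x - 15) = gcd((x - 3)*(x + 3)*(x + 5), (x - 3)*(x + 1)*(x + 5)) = x^2 + 2*x - 15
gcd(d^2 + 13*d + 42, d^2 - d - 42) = d + 6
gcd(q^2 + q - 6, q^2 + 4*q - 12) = q - 2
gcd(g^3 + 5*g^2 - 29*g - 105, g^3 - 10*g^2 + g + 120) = g^2 - 2*g - 15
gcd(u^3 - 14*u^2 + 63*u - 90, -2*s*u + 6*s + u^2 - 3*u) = u - 3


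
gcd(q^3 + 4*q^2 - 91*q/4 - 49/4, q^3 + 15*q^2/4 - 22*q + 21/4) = q + 7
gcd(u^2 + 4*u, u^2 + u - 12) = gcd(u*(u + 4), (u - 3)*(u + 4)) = u + 4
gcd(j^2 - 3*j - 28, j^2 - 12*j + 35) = j - 7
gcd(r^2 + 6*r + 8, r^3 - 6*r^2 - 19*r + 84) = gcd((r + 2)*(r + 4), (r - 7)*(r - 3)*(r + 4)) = r + 4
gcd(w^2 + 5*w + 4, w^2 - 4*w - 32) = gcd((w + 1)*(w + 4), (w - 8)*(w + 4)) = w + 4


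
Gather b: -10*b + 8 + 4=12 - 10*b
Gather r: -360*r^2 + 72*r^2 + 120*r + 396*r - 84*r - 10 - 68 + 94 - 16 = -288*r^2 + 432*r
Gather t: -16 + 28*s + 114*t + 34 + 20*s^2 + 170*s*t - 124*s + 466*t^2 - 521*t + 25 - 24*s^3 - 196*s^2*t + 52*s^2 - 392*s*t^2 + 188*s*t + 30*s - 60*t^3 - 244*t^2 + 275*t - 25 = -24*s^3 + 72*s^2 - 66*s - 60*t^3 + t^2*(222 - 392*s) + t*(-196*s^2 + 358*s - 132) + 18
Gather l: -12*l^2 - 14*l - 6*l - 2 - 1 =-12*l^2 - 20*l - 3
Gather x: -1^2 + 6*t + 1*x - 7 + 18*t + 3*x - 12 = 24*t + 4*x - 20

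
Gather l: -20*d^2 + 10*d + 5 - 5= -20*d^2 + 10*d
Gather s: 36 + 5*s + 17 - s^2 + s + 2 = -s^2 + 6*s + 55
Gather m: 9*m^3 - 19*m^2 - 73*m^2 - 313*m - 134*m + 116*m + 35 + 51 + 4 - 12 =9*m^3 - 92*m^2 - 331*m + 78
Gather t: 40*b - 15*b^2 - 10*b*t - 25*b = -15*b^2 - 10*b*t + 15*b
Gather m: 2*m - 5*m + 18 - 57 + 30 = -3*m - 9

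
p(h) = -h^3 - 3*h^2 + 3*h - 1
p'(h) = -3*h^2 - 6*h + 3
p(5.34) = -222.80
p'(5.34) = -114.59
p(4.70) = -156.99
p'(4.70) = -91.47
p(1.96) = -14.17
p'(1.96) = -20.28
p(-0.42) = -2.72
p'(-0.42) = 4.99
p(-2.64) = -11.43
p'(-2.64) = -2.07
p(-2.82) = -10.89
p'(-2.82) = -3.94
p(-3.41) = -6.46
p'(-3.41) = -11.42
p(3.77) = -85.91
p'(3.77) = -62.26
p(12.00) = -2125.00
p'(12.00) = -501.00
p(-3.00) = -10.00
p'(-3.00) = -6.00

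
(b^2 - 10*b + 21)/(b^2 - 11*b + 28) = (b - 3)/(b - 4)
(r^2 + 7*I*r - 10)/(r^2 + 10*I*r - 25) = (r + 2*I)/(r + 5*I)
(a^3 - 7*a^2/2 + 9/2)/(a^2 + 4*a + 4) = (2*a^3 - 7*a^2 + 9)/(2*(a^2 + 4*a + 4))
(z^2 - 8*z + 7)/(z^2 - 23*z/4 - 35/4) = 4*(z - 1)/(4*z + 5)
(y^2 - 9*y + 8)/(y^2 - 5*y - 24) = (y - 1)/(y + 3)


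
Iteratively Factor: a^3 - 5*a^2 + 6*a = (a)*(a^2 - 5*a + 6) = a*(a - 3)*(a - 2)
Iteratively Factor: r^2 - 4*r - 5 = (r - 5)*(r + 1)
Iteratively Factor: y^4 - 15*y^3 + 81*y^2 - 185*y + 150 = (y - 3)*(y^3 - 12*y^2 + 45*y - 50) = (y - 5)*(y - 3)*(y^2 - 7*y + 10) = (y - 5)^2*(y - 3)*(y - 2)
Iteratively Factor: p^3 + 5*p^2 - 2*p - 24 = (p + 3)*(p^2 + 2*p - 8) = (p + 3)*(p + 4)*(p - 2)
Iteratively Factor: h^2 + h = (h + 1)*(h)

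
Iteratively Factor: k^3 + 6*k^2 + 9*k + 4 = (k + 1)*(k^2 + 5*k + 4) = (k + 1)^2*(k + 4)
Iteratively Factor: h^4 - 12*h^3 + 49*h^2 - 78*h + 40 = (h - 2)*(h^3 - 10*h^2 + 29*h - 20) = (h - 5)*(h - 2)*(h^2 - 5*h + 4) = (h - 5)*(h - 2)*(h - 1)*(h - 4)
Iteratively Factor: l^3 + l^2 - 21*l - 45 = (l + 3)*(l^2 - 2*l - 15) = (l + 3)^2*(l - 5)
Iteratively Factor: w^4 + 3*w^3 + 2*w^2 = (w + 2)*(w^3 + w^2) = (w + 1)*(w + 2)*(w^2) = w*(w + 1)*(w + 2)*(w)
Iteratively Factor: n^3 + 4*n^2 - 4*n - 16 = (n + 2)*(n^2 + 2*n - 8) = (n - 2)*(n + 2)*(n + 4)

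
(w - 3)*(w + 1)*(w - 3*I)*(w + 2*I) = w^4 - 2*w^3 - I*w^3 + 3*w^2 + 2*I*w^2 - 12*w + 3*I*w - 18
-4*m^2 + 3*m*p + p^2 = (-m + p)*(4*m + p)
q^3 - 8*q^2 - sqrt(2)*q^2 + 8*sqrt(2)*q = q*(q - 8)*(q - sqrt(2))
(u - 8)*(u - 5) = u^2 - 13*u + 40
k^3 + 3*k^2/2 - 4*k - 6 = (k - 2)*(k + 3/2)*(k + 2)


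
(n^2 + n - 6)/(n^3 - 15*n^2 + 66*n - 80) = (n + 3)/(n^2 - 13*n + 40)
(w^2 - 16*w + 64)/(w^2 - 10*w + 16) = (w - 8)/(w - 2)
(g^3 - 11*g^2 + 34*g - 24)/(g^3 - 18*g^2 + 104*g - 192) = (g - 1)/(g - 8)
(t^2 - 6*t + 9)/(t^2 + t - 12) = (t - 3)/(t + 4)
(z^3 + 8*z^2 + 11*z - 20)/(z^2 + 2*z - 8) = (z^2 + 4*z - 5)/(z - 2)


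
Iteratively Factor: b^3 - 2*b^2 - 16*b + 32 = (b - 2)*(b^2 - 16) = (b - 4)*(b - 2)*(b + 4)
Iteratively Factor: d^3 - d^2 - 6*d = (d + 2)*(d^2 - 3*d) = d*(d + 2)*(d - 3)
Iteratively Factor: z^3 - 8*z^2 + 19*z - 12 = (z - 3)*(z^2 - 5*z + 4) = (z - 3)*(z - 1)*(z - 4)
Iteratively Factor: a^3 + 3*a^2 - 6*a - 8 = (a + 4)*(a^2 - a - 2) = (a + 1)*(a + 4)*(a - 2)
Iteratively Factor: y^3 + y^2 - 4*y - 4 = (y - 2)*(y^2 + 3*y + 2) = (y - 2)*(y + 2)*(y + 1)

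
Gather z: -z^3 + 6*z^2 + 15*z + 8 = -z^3 + 6*z^2 + 15*z + 8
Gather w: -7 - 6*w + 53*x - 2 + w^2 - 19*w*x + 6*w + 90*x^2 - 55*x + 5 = w^2 - 19*w*x + 90*x^2 - 2*x - 4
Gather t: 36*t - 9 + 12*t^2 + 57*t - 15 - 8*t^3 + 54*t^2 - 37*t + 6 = -8*t^3 + 66*t^2 + 56*t - 18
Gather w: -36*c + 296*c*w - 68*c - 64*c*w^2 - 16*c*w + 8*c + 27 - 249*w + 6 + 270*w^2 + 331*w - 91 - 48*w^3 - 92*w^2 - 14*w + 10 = -96*c - 48*w^3 + w^2*(178 - 64*c) + w*(280*c + 68) - 48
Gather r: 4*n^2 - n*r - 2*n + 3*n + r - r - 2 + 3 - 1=4*n^2 - n*r + n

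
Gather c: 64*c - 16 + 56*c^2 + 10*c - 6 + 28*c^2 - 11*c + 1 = 84*c^2 + 63*c - 21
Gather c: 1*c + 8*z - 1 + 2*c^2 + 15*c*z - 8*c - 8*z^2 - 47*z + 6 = 2*c^2 + c*(15*z - 7) - 8*z^2 - 39*z + 5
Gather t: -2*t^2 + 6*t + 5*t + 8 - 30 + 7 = -2*t^2 + 11*t - 15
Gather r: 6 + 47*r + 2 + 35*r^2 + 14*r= 35*r^2 + 61*r + 8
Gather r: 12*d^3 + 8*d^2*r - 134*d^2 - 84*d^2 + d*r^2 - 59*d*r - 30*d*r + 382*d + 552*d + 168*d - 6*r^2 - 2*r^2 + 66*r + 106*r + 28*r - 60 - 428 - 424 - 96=12*d^3 - 218*d^2 + 1102*d + r^2*(d - 8) + r*(8*d^2 - 89*d + 200) - 1008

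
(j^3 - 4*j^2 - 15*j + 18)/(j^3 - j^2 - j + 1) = (j^2 - 3*j - 18)/(j^2 - 1)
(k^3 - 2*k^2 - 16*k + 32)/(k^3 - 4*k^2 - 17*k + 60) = (k^2 - 6*k + 8)/(k^2 - 8*k + 15)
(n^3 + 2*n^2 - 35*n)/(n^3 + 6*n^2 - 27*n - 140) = n/(n + 4)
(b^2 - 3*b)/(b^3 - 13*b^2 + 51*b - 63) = b/(b^2 - 10*b + 21)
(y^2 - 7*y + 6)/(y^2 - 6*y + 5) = (y - 6)/(y - 5)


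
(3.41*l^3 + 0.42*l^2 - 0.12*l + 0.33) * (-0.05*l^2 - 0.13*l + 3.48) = -0.1705*l^5 - 0.4643*l^4 + 11.8182*l^3 + 1.4607*l^2 - 0.4605*l + 1.1484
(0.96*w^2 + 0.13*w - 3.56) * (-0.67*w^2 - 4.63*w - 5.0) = -0.6432*w^4 - 4.5319*w^3 - 3.0167*w^2 + 15.8328*w + 17.8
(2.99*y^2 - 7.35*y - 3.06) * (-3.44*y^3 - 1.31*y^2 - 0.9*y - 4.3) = -10.2856*y^5 + 21.3671*y^4 + 17.4639*y^3 - 2.2334*y^2 + 34.359*y + 13.158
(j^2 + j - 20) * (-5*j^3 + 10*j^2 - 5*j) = -5*j^5 + 5*j^4 + 105*j^3 - 205*j^2 + 100*j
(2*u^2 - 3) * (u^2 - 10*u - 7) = 2*u^4 - 20*u^3 - 17*u^2 + 30*u + 21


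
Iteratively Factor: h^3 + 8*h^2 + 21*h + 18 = (h + 3)*(h^2 + 5*h + 6) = (h + 2)*(h + 3)*(h + 3)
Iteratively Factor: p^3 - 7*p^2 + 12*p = (p - 3)*(p^2 - 4*p) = p*(p - 3)*(p - 4)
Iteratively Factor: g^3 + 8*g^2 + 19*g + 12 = (g + 1)*(g^2 + 7*g + 12) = (g + 1)*(g + 3)*(g + 4)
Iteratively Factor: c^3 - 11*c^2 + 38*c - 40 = (c - 4)*(c^2 - 7*c + 10) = (c - 5)*(c - 4)*(c - 2)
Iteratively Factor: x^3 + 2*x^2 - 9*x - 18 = (x + 2)*(x^2 - 9) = (x + 2)*(x + 3)*(x - 3)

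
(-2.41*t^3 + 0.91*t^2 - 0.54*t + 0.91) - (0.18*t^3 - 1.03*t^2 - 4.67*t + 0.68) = -2.59*t^3 + 1.94*t^2 + 4.13*t + 0.23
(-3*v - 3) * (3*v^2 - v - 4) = -9*v^3 - 6*v^2 + 15*v + 12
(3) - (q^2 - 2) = 5 - q^2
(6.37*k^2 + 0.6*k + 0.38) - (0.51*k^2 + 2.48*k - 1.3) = 5.86*k^2 - 1.88*k + 1.68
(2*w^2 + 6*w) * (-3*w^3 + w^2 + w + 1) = -6*w^5 - 16*w^4 + 8*w^3 + 8*w^2 + 6*w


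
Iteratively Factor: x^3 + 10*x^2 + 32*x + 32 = (x + 4)*(x^2 + 6*x + 8) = (x + 2)*(x + 4)*(x + 4)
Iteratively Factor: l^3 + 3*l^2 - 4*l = (l - 1)*(l^2 + 4*l) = l*(l - 1)*(l + 4)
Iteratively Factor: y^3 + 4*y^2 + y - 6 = (y - 1)*(y^2 + 5*y + 6) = (y - 1)*(y + 3)*(y + 2)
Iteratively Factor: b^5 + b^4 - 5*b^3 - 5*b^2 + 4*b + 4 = (b + 1)*(b^4 - 5*b^2 + 4) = (b - 1)*(b + 1)*(b^3 + b^2 - 4*b - 4) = (b - 1)*(b + 1)*(b + 2)*(b^2 - b - 2) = (b - 1)*(b + 1)^2*(b + 2)*(b - 2)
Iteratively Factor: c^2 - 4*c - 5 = (c - 5)*(c + 1)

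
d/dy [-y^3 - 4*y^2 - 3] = y*(-3*y - 8)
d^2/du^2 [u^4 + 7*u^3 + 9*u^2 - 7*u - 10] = 12*u^2 + 42*u + 18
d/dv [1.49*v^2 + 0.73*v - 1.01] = 2.98*v + 0.73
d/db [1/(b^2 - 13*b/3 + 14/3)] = 3*(13 - 6*b)/(3*b^2 - 13*b + 14)^2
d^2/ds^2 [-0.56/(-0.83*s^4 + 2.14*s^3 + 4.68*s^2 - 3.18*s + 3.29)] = ((-5.5776*s^2 + 7.1904*s + 5.2416)*(-0.83*s^4 + 2.14*s^3 + 4.68*s^2 - 3.18*s + 3.29) - 0.56*(3.32*s^3 - 6.42*s^2 - 9.36*s + 3.18)*(6.64*s^3 - 12.84*s^2 - 18.72*s + 6.36))/(-0.83*s^4 + 2.14*s^3 + 4.68*s^2 - 3.18*s + 3.29)^3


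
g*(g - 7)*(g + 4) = g^3 - 3*g^2 - 28*g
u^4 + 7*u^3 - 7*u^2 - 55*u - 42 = (u - 3)*(u + 1)*(u + 2)*(u + 7)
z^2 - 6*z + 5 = (z - 5)*(z - 1)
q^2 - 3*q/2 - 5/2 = (q - 5/2)*(q + 1)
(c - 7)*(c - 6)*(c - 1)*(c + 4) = c^4 - 10*c^3 - c^2 + 178*c - 168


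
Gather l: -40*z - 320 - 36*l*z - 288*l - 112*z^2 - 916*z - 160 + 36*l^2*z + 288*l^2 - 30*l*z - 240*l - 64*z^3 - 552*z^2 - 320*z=l^2*(36*z + 288) + l*(-66*z - 528) - 64*z^3 - 664*z^2 - 1276*z - 480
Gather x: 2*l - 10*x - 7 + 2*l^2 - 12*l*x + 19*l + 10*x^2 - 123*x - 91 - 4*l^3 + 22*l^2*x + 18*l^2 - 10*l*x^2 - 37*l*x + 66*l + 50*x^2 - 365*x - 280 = -4*l^3 + 20*l^2 + 87*l + x^2*(60 - 10*l) + x*(22*l^2 - 49*l - 498) - 378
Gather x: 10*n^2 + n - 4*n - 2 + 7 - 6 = 10*n^2 - 3*n - 1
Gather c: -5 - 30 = -35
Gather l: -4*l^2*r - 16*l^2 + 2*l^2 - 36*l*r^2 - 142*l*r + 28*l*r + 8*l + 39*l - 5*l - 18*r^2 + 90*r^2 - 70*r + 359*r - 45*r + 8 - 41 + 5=l^2*(-4*r - 14) + l*(-36*r^2 - 114*r + 42) + 72*r^2 + 244*r - 28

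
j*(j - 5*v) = j^2 - 5*j*v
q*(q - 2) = q^2 - 2*q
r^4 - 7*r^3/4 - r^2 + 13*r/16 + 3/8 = (r - 2)*(r - 3/4)*(r + 1/2)^2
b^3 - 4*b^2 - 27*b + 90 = (b - 6)*(b - 3)*(b + 5)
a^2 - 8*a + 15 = (a - 5)*(a - 3)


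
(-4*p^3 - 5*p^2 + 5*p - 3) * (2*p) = -8*p^4 - 10*p^3 + 10*p^2 - 6*p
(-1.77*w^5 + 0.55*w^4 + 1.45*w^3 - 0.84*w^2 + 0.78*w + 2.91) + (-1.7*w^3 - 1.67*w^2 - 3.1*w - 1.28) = -1.77*w^5 + 0.55*w^4 - 0.25*w^3 - 2.51*w^2 - 2.32*w + 1.63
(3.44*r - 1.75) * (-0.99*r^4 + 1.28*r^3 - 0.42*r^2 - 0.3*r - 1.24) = -3.4056*r^5 + 6.1357*r^4 - 3.6848*r^3 - 0.297*r^2 - 3.7406*r + 2.17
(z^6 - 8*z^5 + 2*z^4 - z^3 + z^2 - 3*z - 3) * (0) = 0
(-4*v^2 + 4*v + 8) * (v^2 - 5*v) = -4*v^4 + 24*v^3 - 12*v^2 - 40*v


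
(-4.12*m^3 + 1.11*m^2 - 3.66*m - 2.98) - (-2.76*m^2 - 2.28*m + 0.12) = -4.12*m^3 + 3.87*m^2 - 1.38*m - 3.1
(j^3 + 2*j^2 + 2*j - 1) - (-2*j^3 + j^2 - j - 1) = 3*j^3 + j^2 + 3*j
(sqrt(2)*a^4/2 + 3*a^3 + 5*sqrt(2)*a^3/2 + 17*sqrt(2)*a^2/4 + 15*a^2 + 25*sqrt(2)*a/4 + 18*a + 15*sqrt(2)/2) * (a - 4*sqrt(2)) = sqrt(2)*a^5/2 - a^4 + 5*sqrt(2)*a^4/2 - 31*sqrt(2)*a^3/4 - 5*a^3 - 215*sqrt(2)*a^2/4 - 16*a^2 - 129*sqrt(2)*a/2 - 50*a - 60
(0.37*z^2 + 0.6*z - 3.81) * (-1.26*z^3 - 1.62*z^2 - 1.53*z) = -0.4662*z^5 - 1.3554*z^4 + 3.2625*z^3 + 5.2542*z^2 + 5.8293*z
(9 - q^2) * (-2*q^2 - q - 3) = 2*q^4 + q^3 - 15*q^2 - 9*q - 27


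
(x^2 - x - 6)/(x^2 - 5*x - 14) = (x - 3)/(x - 7)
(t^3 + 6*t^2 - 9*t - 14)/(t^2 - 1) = (t^2 + 5*t - 14)/(t - 1)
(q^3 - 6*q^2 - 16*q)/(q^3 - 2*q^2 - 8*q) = (q - 8)/(q - 4)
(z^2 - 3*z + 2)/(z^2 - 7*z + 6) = (z - 2)/(z - 6)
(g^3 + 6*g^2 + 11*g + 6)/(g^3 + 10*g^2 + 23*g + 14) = (g + 3)/(g + 7)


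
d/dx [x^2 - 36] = 2*x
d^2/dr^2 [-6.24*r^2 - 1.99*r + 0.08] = -12.4800000000000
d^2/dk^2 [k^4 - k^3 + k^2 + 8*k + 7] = 12*k^2 - 6*k + 2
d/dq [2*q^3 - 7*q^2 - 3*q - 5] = 6*q^2 - 14*q - 3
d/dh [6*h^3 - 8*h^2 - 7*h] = 18*h^2 - 16*h - 7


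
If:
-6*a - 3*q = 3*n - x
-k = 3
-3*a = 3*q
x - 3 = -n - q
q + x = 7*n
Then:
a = 3/4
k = -3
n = 3/8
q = -3/4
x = 27/8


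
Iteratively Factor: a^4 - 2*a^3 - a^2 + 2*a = (a + 1)*(a^3 - 3*a^2 + 2*a) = (a - 1)*(a + 1)*(a^2 - 2*a) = a*(a - 1)*(a + 1)*(a - 2)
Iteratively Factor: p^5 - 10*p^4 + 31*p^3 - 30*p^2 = (p - 2)*(p^4 - 8*p^3 + 15*p^2) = p*(p - 2)*(p^3 - 8*p^2 + 15*p) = p^2*(p - 2)*(p^2 - 8*p + 15) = p^2*(p - 3)*(p - 2)*(p - 5)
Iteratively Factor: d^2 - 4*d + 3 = (d - 3)*(d - 1)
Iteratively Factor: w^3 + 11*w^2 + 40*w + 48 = (w + 4)*(w^2 + 7*w + 12) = (w + 3)*(w + 4)*(w + 4)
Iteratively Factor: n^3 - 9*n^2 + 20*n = (n - 5)*(n^2 - 4*n) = (n - 5)*(n - 4)*(n)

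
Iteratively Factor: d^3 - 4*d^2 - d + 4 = (d + 1)*(d^2 - 5*d + 4) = (d - 1)*(d + 1)*(d - 4)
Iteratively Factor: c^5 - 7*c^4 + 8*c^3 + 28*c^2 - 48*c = (c)*(c^4 - 7*c^3 + 8*c^2 + 28*c - 48) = c*(c - 4)*(c^3 - 3*c^2 - 4*c + 12) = c*(c - 4)*(c + 2)*(c^2 - 5*c + 6) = c*(c - 4)*(c - 3)*(c + 2)*(c - 2)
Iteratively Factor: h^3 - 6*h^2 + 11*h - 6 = (h - 3)*(h^2 - 3*h + 2) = (h - 3)*(h - 2)*(h - 1)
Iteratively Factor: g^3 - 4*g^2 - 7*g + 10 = (g - 1)*(g^2 - 3*g - 10) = (g - 1)*(g + 2)*(g - 5)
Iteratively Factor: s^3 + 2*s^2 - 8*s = (s - 2)*(s^2 + 4*s) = (s - 2)*(s + 4)*(s)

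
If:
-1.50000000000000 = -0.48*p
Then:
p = 3.12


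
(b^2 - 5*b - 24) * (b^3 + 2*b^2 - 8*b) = b^5 - 3*b^4 - 42*b^3 - 8*b^2 + 192*b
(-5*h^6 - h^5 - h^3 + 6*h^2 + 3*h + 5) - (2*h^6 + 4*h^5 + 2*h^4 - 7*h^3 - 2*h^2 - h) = -7*h^6 - 5*h^5 - 2*h^4 + 6*h^3 + 8*h^2 + 4*h + 5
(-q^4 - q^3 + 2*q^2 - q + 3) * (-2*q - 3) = 2*q^5 + 5*q^4 - q^3 - 4*q^2 - 3*q - 9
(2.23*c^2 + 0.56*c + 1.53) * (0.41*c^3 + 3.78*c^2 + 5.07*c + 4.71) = 0.9143*c^5 + 8.659*c^4 + 14.0502*c^3 + 19.1259*c^2 + 10.3947*c + 7.2063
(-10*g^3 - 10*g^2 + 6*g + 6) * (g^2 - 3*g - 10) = -10*g^5 + 20*g^4 + 136*g^3 + 88*g^2 - 78*g - 60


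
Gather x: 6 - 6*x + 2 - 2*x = 8 - 8*x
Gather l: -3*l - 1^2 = -3*l - 1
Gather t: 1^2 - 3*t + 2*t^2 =2*t^2 - 3*t + 1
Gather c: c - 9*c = -8*c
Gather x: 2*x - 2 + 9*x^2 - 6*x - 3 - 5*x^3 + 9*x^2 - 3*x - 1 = -5*x^3 + 18*x^2 - 7*x - 6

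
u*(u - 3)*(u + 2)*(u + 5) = u^4 + 4*u^3 - 11*u^2 - 30*u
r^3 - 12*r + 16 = (r - 2)^2*(r + 4)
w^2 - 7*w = w*(w - 7)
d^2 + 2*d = d*(d + 2)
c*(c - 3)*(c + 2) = c^3 - c^2 - 6*c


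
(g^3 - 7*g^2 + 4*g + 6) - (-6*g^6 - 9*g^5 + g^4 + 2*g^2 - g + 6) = 6*g^6 + 9*g^5 - g^4 + g^3 - 9*g^2 + 5*g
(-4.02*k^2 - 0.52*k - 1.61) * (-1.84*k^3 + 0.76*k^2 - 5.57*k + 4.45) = 7.3968*k^5 - 2.0984*k^4 + 24.9586*k^3 - 16.2162*k^2 + 6.6537*k - 7.1645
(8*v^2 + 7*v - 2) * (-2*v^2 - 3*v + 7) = -16*v^4 - 38*v^3 + 39*v^2 + 55*v - 14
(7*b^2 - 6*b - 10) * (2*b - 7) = 14*b^3 - 61*b^2 + 22*b + 70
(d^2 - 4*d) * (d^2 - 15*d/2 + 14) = d^4 - 23*d^3/2 + 44*d^2 - 56*d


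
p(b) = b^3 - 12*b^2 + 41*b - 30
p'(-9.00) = 500.00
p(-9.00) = -2100.00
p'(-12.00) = 761.00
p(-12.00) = -3978.00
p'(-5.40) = 258.08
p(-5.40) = -758.78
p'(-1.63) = 88.09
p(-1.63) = -133.04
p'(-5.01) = 236.54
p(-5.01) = -662.36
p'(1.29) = 15.03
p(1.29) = 5.07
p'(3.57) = -6.45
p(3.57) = 8.93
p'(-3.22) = 149.39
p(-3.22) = -319.83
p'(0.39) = 32.10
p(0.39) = -15.78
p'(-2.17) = 107.21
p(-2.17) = -185.70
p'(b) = 3*b^2 - 24*b + 41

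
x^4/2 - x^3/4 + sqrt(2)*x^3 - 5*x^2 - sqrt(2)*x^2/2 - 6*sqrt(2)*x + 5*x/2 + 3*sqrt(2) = (x/2 + sqrt(2)/2)*(x - 1/2)*(x - 2*sqrt(2))*(x + 3*sqrt(2))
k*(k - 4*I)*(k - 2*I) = k^3 - 6*I*k^2 - 8*k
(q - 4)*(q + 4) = q^2 - 16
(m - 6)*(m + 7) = m^2 + m - 42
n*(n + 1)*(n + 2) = n^3 + 3*n^2 + 2*n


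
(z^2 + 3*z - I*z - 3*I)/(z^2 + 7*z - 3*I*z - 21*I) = (z^2 + z*(3 - I) - 3*I)/(z^2 + z*(7 - 3*I) - 21*I)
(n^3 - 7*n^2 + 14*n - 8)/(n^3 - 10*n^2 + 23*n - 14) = (n - 4)/(n - 7)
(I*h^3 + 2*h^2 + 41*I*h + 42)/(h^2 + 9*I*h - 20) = (I*h^3 + 2*h^2 + 41*I*h + 42)/(h^2 + 9*I*h - 20)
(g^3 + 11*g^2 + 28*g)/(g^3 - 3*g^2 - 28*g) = (g + 7)/(g - 7)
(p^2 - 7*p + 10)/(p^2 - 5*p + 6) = (p - 5)/(p - 3)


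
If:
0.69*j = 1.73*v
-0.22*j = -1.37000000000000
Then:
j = 6.23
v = 2.48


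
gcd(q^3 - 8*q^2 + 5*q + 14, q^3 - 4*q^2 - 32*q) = 1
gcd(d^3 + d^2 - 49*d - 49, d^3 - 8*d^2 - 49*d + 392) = d^2 - 49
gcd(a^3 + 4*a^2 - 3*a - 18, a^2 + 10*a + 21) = a + 3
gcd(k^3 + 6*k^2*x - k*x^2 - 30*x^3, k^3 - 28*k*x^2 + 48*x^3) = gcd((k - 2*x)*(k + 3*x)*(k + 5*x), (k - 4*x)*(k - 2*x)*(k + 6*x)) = -k + 2*x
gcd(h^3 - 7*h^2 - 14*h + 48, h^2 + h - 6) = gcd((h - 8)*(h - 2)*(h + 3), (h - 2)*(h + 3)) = h^2 + h - 6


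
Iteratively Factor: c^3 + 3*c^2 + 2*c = (c + 1)*(c^2 + 2*c) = (c + 1)*(c + 2)*(c)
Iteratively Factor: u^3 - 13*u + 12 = (u + 4)*(u^2 - 4*u + 3) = (u - 3)*(u + 4)*(u - 1)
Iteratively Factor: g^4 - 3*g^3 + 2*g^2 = (g - 2)*(g^3 - g^2) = (g - 2)*(g - 1)*(g^2) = g*(g - 2)*(g - 1)*(g)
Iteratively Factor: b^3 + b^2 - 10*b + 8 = (b + 4)*(b^2 - 3*b + 2) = (b - 2)*(b + 4)*(b - 1)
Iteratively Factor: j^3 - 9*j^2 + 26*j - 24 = (j - 3)*(j^2 - 6*j + 8) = (j - 4)*(j - 3)*(j - 2)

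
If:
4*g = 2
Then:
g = 1/2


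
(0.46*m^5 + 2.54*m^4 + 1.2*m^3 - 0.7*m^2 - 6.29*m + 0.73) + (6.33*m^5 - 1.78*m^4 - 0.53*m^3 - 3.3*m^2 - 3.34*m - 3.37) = 6.79*m^5 + 0.76*m^4 + 0.67*m^3 - 4.0*m^2 - 9.63*m - 2.64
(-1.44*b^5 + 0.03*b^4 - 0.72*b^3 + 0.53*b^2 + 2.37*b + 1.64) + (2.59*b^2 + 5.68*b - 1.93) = -1.44*b^5 + 0.03*b^4 - 0.72*b^3 + 3.12*b^2 + 8.05*b - 0.29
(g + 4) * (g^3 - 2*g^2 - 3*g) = g^4 + 2*g^3 - 11*g^2 - 12*g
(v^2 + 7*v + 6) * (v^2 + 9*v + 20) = v^4 + 16*v^3 + 89*v^2 + 194*v + 120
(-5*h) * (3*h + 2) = -15*h^2 - 10*h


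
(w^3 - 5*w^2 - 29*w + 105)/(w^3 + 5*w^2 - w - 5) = (w^2 - 10*w + 21)/(w^2 - 1)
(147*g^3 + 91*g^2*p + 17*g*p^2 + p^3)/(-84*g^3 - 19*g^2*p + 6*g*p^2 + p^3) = (7*g + p)/(-4*g + p)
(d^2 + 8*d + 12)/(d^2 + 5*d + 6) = (d + 6)/(d + 3)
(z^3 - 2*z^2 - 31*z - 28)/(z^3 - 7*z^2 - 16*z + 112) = (z + 1)/(z - 4)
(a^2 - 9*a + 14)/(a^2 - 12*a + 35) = (a - 2)/(a - 5)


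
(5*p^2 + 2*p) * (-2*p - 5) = -10*p^3 - 29*p^2 - 10*p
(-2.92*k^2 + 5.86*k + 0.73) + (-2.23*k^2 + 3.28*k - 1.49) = -5.15*k^2 + 9.14*k - 0.76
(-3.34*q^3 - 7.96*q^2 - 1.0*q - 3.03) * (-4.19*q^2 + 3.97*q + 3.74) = 13.9946*q^5 + 20.0926*q^4 - 39.9028*q^3 - 21.0447*q^2 - 15.7691*q - 11.3322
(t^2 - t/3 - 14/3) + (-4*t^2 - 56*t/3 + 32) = -3*t^2 - 19*t + 82/3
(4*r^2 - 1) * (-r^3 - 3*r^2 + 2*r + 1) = -4*r^5 - 12*r^4 + 9*r^3 + 7*r^2 - 2*r - 1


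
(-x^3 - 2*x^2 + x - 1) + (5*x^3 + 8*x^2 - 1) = 4*x^3 + 6*x^2 + x - 2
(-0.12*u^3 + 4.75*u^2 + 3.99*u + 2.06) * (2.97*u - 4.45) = -0.3564*u^4 + 14.6415*u^3 - 9.2872*u^2 - 11.6373*u - 9.167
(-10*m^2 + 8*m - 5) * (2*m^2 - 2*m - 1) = -20*m^4 + 36*m^3 - 16*m^2 + 2*m + 5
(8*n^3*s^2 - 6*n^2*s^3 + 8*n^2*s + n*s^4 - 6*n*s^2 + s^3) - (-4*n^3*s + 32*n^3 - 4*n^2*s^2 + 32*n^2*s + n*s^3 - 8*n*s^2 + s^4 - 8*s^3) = 8*n^3*s^2 + 4*n^3*s - 32*n^3 - 6*n^2*s^3 + 4*n^2*s^2 - 24*n^2*s + n*s^4 - n*s^3 + 2*n*s^2 - s^4 + 9*s^3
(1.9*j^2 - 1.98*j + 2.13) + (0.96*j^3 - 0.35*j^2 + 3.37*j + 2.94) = 0.96*j^3 + 1.55*j^2 + 1.39*j + 5.07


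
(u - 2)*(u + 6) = u^2 + 4*u - 12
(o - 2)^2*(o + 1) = o^3 - 3*o^2 + 4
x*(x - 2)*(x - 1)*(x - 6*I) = x^4 - 3*x^3 - 6*I*x^3 + 2*x^2 + 18*I*x^2 - 12*I*x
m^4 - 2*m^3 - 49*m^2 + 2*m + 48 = (m - 8)*(m - 1)*(m + 1)*(m + 6)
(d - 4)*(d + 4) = d^2 - 16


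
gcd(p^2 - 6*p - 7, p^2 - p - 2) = p + 1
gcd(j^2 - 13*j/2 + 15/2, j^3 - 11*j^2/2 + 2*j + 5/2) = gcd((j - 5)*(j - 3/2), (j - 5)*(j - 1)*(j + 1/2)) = j - 5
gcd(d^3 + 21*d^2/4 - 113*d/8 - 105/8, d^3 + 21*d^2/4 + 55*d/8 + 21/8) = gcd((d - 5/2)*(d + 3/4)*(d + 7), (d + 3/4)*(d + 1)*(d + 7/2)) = d + 3/4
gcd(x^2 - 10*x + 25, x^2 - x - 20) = x - 5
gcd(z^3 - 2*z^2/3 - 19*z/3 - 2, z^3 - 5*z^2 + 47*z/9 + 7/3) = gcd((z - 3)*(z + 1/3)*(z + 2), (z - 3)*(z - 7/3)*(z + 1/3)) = z^2 - 8*z/3 - 1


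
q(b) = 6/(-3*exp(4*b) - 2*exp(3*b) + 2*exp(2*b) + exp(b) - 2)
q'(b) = 6*(12*exp(4*b) + 6*exp(3*b) - 4*exp(2*b) - exp(b))/(-3*exp(4*b) - 2*exp(3*b) + 2*exp(2*b) + exp(b) - 2)^2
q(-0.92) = -4.04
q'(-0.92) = -0.95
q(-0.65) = -4.17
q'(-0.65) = 0.38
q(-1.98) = -3.28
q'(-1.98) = -0.35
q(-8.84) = -3.00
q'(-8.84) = -0.00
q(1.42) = -0.01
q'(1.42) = 0.02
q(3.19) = -0.00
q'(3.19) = 0.00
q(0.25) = -0.61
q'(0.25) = 2.34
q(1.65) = -0.00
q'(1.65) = 0.01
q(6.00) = 0.00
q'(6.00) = 0.00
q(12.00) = 0.00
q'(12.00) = 0.00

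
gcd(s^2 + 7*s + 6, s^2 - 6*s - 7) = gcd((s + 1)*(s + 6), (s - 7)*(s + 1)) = s + 1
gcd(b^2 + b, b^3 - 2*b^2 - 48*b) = b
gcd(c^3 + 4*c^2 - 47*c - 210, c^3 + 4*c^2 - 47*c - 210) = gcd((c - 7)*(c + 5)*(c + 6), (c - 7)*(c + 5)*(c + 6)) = c^3 + 4*c^2 - 47*c - 210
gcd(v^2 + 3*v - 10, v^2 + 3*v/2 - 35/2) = v + 5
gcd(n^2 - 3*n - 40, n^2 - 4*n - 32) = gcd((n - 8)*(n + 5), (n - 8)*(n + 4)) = n - 8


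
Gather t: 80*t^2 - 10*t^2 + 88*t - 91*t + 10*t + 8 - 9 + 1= 70*t^2 + 7*t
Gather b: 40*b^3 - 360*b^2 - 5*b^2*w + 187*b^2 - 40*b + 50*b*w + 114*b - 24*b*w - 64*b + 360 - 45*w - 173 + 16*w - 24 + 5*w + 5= 40*b^3 + b^2*(-5*w - 173) + b*(26*w + 10) - 24*w + 168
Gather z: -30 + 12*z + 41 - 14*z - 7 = 4 - 2*z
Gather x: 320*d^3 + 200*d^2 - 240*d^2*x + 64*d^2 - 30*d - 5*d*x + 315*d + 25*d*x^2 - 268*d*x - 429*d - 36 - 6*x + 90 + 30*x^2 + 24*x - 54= 320*d^3 + 264*d^2 - 144*d + x^2*(25*d + 30) + x*(-240*d^2 - 273*d + 18)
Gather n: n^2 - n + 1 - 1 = n^2 - n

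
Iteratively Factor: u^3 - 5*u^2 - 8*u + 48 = (u - 4)*(u^2 - u - 12) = (u - 4)^2*(u + 3)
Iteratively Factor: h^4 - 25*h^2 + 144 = (h - 3)*(h^3 + 3*h^2 - 16*h - 48) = (h - 4)*(h - 3)*(h^2 + 7*h + 12) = (h - 4)*(h - 3)*(h + 4)*(h + 3)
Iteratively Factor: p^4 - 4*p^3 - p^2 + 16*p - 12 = (p - 3)*(p^3 - p^2 - 4*p + 4) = (p - 3)*(p - 1)*(p^2 - 4) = (p - 3)*(p - 1)*(p + 2)*(p - 2)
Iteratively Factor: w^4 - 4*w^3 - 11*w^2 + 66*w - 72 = (w - 3)*(w^3 - w^2 - 14*w + 24) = (w - 3)*(w - 2)*(w^2 + w - 12) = (w - 3)*(w - 2)*(w + 4)*(w - 3)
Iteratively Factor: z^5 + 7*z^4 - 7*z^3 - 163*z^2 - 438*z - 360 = (z + 4)*(z^4 + 3*z^3 - 19*z^2 - 87*z - 90) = (z + 2)*(z + 4)*(z^3 + z^2 - 21*z - 45) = (z - 5)*(z + 2)*(z + 4)*(z^2 + 6*z + 9) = (z - 5)*(z + 2)*(z + 3)*(z + 4)*(z + 3)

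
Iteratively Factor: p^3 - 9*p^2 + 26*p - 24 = (p - 3)*(p^2 - 6*p + 8) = (p - 4)*(p - 3)*(p - 2)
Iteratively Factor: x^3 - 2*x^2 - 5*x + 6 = (x + 2)*(x^2 - 4*x + 3) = (x - 1)*(x + 2)*(x - 3)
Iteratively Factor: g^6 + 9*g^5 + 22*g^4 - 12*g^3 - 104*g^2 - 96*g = (g - 2)*(g^5 + 11*g^4 + 44*g^3 + 76*g^2 + 48*g) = (g - 2)*(g + 2)*(g^4 + 9*g^3 + 26*g^2 + 24*g) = (g - 2)*(g + 2)*(g + 4)*(g^3 + 5*g^2 + 6*g) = (g - 2)*(g + 2)^2*(g + 4)*(g^2 + 3*g) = (g - 2)*(g + 2)^2*(g + 3)*(g + 4)*(g)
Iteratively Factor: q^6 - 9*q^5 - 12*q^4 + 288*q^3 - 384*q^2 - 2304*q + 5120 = (q - 4)*(q^5 - 5*q^4 - 32*q^3 + 160*q^2 + 256*q - 1280) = (q - 4)^2*(q^4 - q^3 - 36*q^2 + 16*q + 320) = (q - 4)^2*(q + 4)*(q^3 - 5*q^2 - 16*q + 80) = (q - 4)^3*(q + 4)*(q^2 - q - 20) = (q - 5)*(q - 4)^3*(q + 4)*(q + 4)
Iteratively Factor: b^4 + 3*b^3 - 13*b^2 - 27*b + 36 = (b + 4)*(b^3 - b^2 - 9*b + 9) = (b + 3)*(b + 4)*(b^2 - 4*b + 3) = (b - 1)*(b + 3)*(b + 4)*(b - 3)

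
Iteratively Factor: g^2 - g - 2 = (g - 2)*(g + 1)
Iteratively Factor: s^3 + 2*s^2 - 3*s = (s)*(s^2 + 2*s - 3) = s*(s + 3)*(s - 1)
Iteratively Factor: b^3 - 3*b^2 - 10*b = (b - 5)*(b^2 + 2*b) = b*(b - 5)*(b + 2)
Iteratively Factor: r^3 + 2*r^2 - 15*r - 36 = (r - 4)*(r^2 + 6*r + 9) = (r - 4)*(r + 3)*(r + 3)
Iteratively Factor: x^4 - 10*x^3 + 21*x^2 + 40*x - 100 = (x - 2)*(x^3 - 8*x^2 + 5*x + 50) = (x - 2)*(x + 2)*(x^2 - 10*x + 25) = (x - 5)*(x - 2)*(x + 2)*(x - 5)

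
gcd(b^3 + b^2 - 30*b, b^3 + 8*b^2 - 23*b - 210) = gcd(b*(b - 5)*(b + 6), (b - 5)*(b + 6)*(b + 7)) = b^2 + b - 30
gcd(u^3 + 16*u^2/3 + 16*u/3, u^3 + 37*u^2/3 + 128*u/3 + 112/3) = u^2 + 16*u/3 + 16/3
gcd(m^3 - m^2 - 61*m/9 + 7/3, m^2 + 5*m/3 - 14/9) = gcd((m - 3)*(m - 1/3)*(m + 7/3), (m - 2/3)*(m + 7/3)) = m + 7/3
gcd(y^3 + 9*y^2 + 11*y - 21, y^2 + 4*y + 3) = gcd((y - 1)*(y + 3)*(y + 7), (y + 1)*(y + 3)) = y + 3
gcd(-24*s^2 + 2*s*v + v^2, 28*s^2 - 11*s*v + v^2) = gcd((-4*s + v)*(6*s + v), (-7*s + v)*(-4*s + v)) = 4*s - v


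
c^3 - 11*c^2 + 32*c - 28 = (c - 7)*(c - 2)^2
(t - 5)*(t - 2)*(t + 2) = t^3 - 5*t^2 - 4*t + 20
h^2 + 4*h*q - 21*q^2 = (h - 3*q)*(h + 7*q)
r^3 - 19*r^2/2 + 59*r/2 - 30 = (r - 4)*(r - 3)*(r - 5/2)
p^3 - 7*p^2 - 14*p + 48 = (p - 8)*(p - 2)*(p + 3)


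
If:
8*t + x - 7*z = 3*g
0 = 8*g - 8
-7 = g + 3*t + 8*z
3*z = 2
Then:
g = 1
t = -40/9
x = 389/9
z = 2/3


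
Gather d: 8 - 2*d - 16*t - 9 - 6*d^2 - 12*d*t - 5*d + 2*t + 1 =-6*d^2 + d*(-12*t - 7) - 14*t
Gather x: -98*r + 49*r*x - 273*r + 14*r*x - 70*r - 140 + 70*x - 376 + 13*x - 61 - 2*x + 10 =-441*r + x*(63*r + 81) - 567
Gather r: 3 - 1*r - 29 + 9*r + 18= 8*r - 8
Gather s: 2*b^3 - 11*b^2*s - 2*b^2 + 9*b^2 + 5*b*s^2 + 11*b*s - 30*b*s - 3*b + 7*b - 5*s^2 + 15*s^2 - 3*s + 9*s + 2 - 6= 2*b^3 + 7*b^2 + 4*b + s^2*(5*b + 10) + s*(-11*b^2 - 19*b + 6) - 4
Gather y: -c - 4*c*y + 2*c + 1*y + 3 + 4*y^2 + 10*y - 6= c + 4*y^2 + y*(11 - 4*c) - 3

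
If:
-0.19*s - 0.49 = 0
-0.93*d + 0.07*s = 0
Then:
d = -0.19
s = -2.58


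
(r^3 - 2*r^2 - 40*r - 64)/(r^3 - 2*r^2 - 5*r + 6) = (r^2 - 4*r - 32)/(r^2 - 4*r + 3)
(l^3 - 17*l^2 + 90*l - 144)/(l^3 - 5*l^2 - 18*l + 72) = (l - 8)/(l + 4)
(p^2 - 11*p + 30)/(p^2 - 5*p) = (p - 6)/p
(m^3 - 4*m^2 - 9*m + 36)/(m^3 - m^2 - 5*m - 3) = (m^2 - m - 12)/(m^2 + 2*m + 1)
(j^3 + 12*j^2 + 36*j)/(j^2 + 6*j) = j + 6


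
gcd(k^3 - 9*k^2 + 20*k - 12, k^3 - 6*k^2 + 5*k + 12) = 1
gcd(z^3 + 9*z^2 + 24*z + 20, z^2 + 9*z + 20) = z + 5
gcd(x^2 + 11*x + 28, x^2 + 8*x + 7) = x + 7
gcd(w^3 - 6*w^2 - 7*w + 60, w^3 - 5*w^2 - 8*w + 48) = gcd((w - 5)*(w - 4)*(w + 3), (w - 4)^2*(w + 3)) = w^2 - w - 12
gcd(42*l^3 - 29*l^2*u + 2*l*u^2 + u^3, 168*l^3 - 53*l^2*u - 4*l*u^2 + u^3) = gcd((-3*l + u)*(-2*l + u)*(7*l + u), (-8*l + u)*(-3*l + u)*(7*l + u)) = -21*l^2 + 4*l*u + u^2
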